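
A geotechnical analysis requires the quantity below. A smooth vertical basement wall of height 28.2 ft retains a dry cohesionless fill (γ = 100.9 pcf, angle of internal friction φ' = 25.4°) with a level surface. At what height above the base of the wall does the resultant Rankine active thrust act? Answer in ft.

9.40 ft

K_a = 0.3996.
The pressure distribution is triangular, so the resultant acts at H/3 above the base = 28.2/3 = 9.400 ft.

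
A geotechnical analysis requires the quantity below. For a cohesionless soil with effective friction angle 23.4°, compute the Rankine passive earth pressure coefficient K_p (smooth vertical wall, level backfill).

2.32

K_p = (1 + sin φ)/(1 − sin φ) = tan²(45° + 23.4°/2) = 2.318.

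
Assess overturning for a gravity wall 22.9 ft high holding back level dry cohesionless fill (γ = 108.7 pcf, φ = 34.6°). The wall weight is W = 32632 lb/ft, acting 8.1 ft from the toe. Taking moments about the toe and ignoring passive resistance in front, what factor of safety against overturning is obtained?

K_a = tan²(45° − 34.6°/2) = 0.2756.
P_a = ½K_aγH² = 0.5×0.2756×108.7×22.9² = 7856 lb/ft, acting at H/3 = 7.633 ft above the base.
Overturning moment M_o = P_a × H/3 = 7856 × 7.633 = 59970.
Resisting moment M_r = W × 8.1 = 32632 × 8.1 = 264300.
FS_overturning = M_r/M_o = 264300/59970 = 4.408.

4.41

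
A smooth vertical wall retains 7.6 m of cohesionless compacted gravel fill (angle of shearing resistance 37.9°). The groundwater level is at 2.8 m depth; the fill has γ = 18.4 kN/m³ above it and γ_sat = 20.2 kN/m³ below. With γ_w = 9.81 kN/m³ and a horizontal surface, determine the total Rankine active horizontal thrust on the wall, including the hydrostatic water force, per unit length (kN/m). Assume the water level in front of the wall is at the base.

K_a = tan²(45° − φ/2) = 0.2389.
γ' = 20.2 − 9.81 = 10.39 kN/m³. Depth below WT = 4.8 m.
σ'_h at WT = K_a γ d_w = 12.31 kPa; at base = 12.31 + K_a γ' × 4.8 = 24.23 kPa.
P₁ (0–2.8 m) = ½×12.31×2.8 = 17.23. P₂ (2.8–7.6 m) = ½(12.31+24.23)×4.8 = 87.69.
P_w = ½ γ_w h₂² = 0.5×9.81×4.8² = 113.0. Total = 17.23+87.69+113.0 = 217.9 kN/m.

218 kN/m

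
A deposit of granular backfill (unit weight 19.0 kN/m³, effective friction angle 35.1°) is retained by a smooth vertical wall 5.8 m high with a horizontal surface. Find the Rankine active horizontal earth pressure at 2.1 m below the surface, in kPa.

10.8 kPa

K_a = (1 − sin φ)/(1 + sin φ) = 0.2698.
σ_h = K_a γ z = 0.2698 × 19.0 × 2.1 = 10.77 kPa.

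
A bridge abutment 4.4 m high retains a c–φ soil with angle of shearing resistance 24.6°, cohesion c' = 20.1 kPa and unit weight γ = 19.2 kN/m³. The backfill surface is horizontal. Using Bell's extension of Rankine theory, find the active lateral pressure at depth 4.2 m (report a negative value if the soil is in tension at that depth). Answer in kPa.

K_a = (1 − sin φ)/(1 + sin φ) = 0.4121.
σ_a = K_a γ z − 2c√K_a = 0.4121×19.2×4.2 − 2×20.1×0.6420 = 7.428 kPa.

7.43 kPa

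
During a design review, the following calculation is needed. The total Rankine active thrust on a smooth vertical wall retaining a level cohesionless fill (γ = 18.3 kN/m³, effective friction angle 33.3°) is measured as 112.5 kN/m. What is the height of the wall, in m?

K_a = 0.2911. P_a = ½ K_a γ H² ⇒ H = √(2P_a/(K_a γ)).
H = √(2×112.5/(0.2911×18.3)) = 6.499 m.

6.50 m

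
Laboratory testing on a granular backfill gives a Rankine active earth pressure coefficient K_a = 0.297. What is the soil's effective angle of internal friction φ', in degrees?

32.8°

K_a = tan²(45° − φ/2) ⇒ 45° − φ/2 = arctan(√0.297) = 28.59°.
φ = 2(45° − 28.59°) = 32.82°.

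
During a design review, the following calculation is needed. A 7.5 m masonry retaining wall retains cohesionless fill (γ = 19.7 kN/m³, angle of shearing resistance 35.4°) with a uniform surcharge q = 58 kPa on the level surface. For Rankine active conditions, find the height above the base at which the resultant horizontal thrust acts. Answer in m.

K_a = 0.2664.
Triangular part P₁ = ½K_aγH² = 147.6 at H/3 = 2.500 m; rectangular part P₂ = K_a q H = 115.9 at H/2 = 3.750 m.
ȳ = (P₁·2.500 + P₂·3.750)/(P₁+P₂) = 3.050 m.

3.05 m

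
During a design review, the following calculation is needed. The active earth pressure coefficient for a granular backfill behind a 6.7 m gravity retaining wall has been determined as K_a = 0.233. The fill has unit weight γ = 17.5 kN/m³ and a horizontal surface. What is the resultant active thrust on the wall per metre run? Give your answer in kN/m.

91.5 kN/m

P = ½ K_a γ H² = 0.5 × 0.233 × 17.5 × 6.7² = 91.52 kN/m.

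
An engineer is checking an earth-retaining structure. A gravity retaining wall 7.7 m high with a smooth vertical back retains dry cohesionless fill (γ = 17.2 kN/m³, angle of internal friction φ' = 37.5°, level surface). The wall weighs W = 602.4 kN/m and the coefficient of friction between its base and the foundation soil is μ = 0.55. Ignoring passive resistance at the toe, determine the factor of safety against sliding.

2.67

K_a = tan²(45° − 37.5°/2) = 0.2432.
P_a = ½K_aγH² = 0.5×0.2432×17.2×7.7² = 124.0 kN/m, acting at H/3 = 2.567 m above the base.
FS_sliding = μW / P_a = 0.55×602.4 / 124.0 = 2.672.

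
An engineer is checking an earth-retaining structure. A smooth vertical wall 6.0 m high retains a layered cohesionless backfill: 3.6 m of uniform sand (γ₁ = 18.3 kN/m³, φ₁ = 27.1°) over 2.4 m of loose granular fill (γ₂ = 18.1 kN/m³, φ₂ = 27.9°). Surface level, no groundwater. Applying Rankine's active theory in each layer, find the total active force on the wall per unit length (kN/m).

121 kN/m

K_a1 = tan²(45°−27.1°/2) = 0.3741; K_a2 = tan²(45°−27.9°/2) = 0.3625.
Layer 1: σ at base = K_a1 γ₁ h₁ = 24.64 kPa; P₁ = ½×24.64×3.6 = 44.36.
Layer 2: σ_v at top = γ₁h₁ = 65.88; σ_h top = K_a2×65.88 = 23.88; σ_h base = K_a2×(65.88+18.1×2.4) = 39.62.
P₂ = ½(23.88+39.62)×2.4 = 76.20. Total P_a = 44.36+76.20 = 120.6 kN/m.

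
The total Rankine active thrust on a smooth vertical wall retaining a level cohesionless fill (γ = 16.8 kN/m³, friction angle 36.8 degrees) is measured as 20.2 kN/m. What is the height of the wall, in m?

K_a = 0.2508. P_a = ½ K_a γ H² ⇒ H = √(2P_a/(K_a γ)).
H = √(2×20.2/(0.2508×16.8)) = 3.097 m.

3.10 m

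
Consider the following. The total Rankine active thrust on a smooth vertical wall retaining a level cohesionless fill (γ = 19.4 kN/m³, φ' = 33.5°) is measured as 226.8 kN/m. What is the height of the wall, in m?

K_a = 0.2887. P_a = ½ K_a γ H² ⇒ H = √(2P_a/(K_a γ)).
H = √(2×226.8/(0.2887×19.4)) = 8.999 m.

9.00 m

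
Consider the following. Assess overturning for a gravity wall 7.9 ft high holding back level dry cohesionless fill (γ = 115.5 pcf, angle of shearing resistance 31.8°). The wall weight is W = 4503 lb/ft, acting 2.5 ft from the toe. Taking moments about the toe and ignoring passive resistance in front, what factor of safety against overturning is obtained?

3.83

K_a = tan²(45° − 31.8°/2) = 0.3098.
P_a = ½K_aγH² = 0.5×0.3098×115.5×7.9² = 1117 lb/ft, acting at H/3 = 2.633 ft above the base.
Overturning moment M_o = P_a × H/3 = 1117 × 2.633 = 2940.
Resisting moment M_r = W × 2.5 = 4503 × 2.5 = 11260.
FS_overturning = M_r/M_o = 11260/2940 = 3.829.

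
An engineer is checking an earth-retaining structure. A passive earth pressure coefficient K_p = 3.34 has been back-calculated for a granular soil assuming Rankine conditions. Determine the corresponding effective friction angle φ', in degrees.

32.6°

K_p = (1+sin φ)/(1−sin φ) ⇒ sin φ = (K_p − 1)/(K_p + 1) = 0.5392.
φ = arcsin(0.5392) = 32.63°.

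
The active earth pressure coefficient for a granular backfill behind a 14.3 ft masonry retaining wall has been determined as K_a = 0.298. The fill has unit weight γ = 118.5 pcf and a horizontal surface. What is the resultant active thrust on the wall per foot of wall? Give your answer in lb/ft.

3610 lb/ft

P = ½ K_a γ H² = 0.5 × 0.298 × 118.5 × 14.3² = 3611 lb/ft.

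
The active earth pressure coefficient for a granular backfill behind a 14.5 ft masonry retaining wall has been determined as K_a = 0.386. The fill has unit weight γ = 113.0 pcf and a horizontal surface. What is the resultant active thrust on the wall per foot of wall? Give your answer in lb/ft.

4590 lb/ft

P = ½ K_a γ H² = 0.5 × 0.386 × 113.0 × 14.5² = 4585 lb/ft.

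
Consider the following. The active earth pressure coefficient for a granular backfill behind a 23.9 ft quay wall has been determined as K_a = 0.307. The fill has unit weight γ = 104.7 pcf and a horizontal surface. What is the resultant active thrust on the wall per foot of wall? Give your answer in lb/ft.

9180 lb/ft

P = ½ K_a γ H² = 0.5 × 0.307 × 104.7 × 23.9² = 9180 lb/ft.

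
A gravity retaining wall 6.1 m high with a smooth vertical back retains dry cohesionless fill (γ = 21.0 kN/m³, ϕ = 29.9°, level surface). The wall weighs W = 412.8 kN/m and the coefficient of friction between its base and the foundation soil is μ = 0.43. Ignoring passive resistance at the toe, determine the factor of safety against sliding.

1.36

K_a = tan²(45° − 29.9°/2) = 0.3347.
P_a = ½K_aγH² = 0.5×0.3347×21.0×6.1² = 130.8 kN/m, acting at H/3 = 2.033 m above the base.
FS_sliding = μW / P_a = 0.43×412.8 / 130.8 = 1.357.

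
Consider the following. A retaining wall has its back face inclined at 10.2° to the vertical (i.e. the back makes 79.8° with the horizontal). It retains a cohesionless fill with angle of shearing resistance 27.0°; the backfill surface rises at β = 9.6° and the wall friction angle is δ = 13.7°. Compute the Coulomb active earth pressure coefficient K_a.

0.484

K_a = sin²(α+φ) / [sin²α · sin(α−δ) · (1 + √{sin(φ+δ)sin(φ−β) / (sin(α−δ)sin(α+β))})²].
With α = 79.8°, φ = 27.0°, δ = 13.7°, β = 9.6°: K_a = 0.4843.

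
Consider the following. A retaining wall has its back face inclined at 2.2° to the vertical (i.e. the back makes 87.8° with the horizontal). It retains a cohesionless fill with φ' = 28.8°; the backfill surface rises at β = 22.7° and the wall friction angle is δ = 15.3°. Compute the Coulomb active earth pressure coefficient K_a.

K_a = sin²(α+φ) / [sin²α · sin(α−δ) · (1 + √{sin(φ+δ)sin(φ−β) / (sin(α−δ)sin(α+β))})²].
With α = 87.8°, φ = 28.8°, δ = 15.3°, β = 22.7°: K_a = 0.5063.

0.506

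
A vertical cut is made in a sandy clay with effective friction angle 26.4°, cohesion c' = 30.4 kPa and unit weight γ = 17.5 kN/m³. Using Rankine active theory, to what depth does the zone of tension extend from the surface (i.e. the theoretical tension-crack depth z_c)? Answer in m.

5.60 m

K_a = tan²(45° − 26.4°/2) = 0.3844; √K_a = 0.6200.
The active pressure is zero where K_a γ z = 2c√K_a, so z_c = 2c/(γ√K_a) = 2×30.4/(17.5×0.6200) = 5.603 m.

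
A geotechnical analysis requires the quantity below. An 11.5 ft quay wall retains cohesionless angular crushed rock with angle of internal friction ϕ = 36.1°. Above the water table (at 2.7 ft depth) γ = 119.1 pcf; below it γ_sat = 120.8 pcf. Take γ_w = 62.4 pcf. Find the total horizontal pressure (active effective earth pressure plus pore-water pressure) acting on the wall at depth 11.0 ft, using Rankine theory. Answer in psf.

K_a = (1 − sin φ)/(1 + sin φ) = 0.2585.
γ' = 120.8 − 62.4 = 58.40 pcf.
Effective vertical stress at 11.0 ft: σ'_v = 119.1×2.7 + 58.40×8.30 = 806.3 psf.
σ'_h = K_a σ'_v = 0.2585 × 806.3 = 208.4 psf; u = γ_w × 8.30 = 517.9 psf.
Total σ_h = 208.4 + 517.9 = 726.3 psf.

726 psf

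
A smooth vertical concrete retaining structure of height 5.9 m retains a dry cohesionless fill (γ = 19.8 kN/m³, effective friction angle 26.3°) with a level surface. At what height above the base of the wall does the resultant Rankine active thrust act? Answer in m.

1.97 m

K_a = 0.3859.
The pressure distribution is triangular, so the resultant acts at H/3 above the base = 5.9/3 = 1.967 m.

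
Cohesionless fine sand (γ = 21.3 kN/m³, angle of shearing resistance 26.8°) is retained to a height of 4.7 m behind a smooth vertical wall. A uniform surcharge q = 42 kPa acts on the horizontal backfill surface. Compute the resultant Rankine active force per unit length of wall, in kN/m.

K_a = tan²(45° − φ/2) = 0.3785.
Soil triangle: ½ K_a γ H² = 0.5×0.3785×21.3×4.7² = 89.04 kN/m.
Surcharge rectangle: K_a q H = 0.3785×42×4.7 = 74.71 kN/m.
Total = 89.04 + 74.71 = 163.8 kN/m.

164 kN/m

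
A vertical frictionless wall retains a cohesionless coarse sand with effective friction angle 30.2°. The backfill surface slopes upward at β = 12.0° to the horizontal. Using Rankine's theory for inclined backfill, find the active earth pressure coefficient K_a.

0.354

K_a = cos β · (cos β − √(cos²β − cos²φ)) / (cos β + √(cos²β − cos²φ)).
cos β = 0.9781, cos φ = 0.8643, √(cos²β − cos²φ) = 0.4580.
K_a = 0.9781 × (0.9781 − 0.4580)/(0.9781 + 0.4580) = 0.3542.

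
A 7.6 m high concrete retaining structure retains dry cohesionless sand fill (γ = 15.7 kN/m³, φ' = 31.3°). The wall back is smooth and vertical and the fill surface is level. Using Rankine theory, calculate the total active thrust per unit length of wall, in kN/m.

K_a = tan²(45° − φ/2) = 0.3162.
P_a = ½ K_a γ H² = 0.5 × 0.3162 × 15.7 × 7.6² = 143.4 kN/m.

143 kN/m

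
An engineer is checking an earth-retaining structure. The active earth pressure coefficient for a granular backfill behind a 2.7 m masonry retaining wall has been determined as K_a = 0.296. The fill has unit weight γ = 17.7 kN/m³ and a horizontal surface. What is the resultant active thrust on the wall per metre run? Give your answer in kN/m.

P = ½ K_a γ H² = 0.5 × 0.296 × 17.7 × 2.7² = 19.10 kN/m.

19.1 kN/m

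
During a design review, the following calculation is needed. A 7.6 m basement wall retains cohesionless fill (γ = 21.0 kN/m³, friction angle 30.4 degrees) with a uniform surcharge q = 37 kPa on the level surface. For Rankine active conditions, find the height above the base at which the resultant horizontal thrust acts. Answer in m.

K_a = 0.3280.
Triangular part P₁ = ½K_aγH² = 198.9 at H/3 = 2.533 m; rectangular part P₂ = K_a q H = 92.23 at H/2 = 3.800 m.
ȳ = (P₁·2.533 + P₂·3.800)/(P₁+P₂) = 2.935 m.

2.93 m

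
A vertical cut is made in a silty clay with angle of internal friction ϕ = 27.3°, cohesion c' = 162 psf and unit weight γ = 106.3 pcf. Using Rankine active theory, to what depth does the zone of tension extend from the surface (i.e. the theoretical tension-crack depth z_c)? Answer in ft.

5.00 ft

K_a = tan²(45° − 27.3°/2) = 0.3711; √K_a = 0.6092.
The active pressure is zero where K_a γ z = 2c√K_a, so z_c = 2c/(γ√K_a) = 2×162/(106.3×0.6092) = 5.003 ft.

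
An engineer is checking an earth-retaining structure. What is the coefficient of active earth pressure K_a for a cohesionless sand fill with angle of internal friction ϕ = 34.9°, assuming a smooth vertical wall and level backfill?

0.272

K_a = tan²(45° − φ/2) = tan²(27.55°) = 0.2721.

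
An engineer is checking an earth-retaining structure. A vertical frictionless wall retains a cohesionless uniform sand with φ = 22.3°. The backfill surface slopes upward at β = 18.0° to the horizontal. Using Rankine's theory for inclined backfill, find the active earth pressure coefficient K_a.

0.593

K_a = cos β · (cos β − √(cos²β − cos²φ)) / (cos β + √(cos²β − cos²φ)).
cos β = 0.9511, cos φ = 0.9252, √(cos²β − cos²φ) = 0.2202.
K_a = 0.9511 × (0.9511 − 0.2202)/(0.9511 + 0.2202) = 0.5934.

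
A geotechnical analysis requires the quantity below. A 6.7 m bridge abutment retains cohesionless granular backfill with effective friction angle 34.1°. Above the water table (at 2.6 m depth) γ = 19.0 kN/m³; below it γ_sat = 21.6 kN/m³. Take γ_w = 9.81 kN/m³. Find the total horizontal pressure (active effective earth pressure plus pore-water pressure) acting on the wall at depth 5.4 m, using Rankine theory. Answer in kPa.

K_a = (1 − sin φ)/(1 + sin φ) = 0.2815.
γ' = 21.6 − 9.81 = 11.79 kN/m³.
Effective vertical stress at 5.4 m: σ'_v = 19.0×2.6 + 11.79×2.80 = 82.41 kPa.
σ'_h = K_a σ'_v = 0.2815 × 82.41 = 23.20 kPa; u = γ_w × 2.80 = 27.47 kPa.
Total σ_h = 23.20 + 27.47 = 50.67 kPa.

50.7 kPa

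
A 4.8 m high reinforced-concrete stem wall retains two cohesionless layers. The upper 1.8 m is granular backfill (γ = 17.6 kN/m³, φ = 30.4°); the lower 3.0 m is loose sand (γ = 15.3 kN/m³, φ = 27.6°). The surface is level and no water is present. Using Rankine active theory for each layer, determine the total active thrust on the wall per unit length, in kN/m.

K_a1 = tan²(45°−30.4°/2) = 0.3280; K_a2 = tan²(45°−27.6°/2) = 0.3668.
Layer 1: σ at base = K_a1 γ₁ h₁ = 10.39 kPa; P₁ = ½×10.39×1.8 = 9.352.
Layer 2: σ_v at top = γ₁h₁ = 31.68; σ_h top = K_a2×31.68 = 11.62; σ_h base = K_a2×(31.68+15.3×3.0) = 28.45.
P₂ = ½(11.62+28.45)×3.0 = 60.11. Total P_a = 9.352+60.11 = 69.46 kN/m.

69.5 kN/m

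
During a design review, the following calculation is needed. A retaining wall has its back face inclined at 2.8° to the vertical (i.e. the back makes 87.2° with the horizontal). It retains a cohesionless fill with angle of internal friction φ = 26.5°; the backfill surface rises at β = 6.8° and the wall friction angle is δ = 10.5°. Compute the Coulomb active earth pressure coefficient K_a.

K_a = sin²(α+φ) / [sin²α · sin(α−δ) · (1 + √{sin(φ+δ)sin(φ−β) / (sin(α−δ)sin(α+β))})²].
With α = 87.2°, φ = 26.5°, δ = 10.5°, β = 6.8°: K_a = 0.4067.

0.407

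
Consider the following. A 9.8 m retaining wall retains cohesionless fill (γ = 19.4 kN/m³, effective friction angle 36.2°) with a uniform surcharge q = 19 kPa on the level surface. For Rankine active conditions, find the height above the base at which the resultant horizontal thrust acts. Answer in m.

K_a = 0.2574.
Triangular part P₁ = ½K_aγH² = 239.8 at H/3 = 3.267 m; rectangular part P₂ = K_a q H = 47.92 at H/2 = 4.900 m.
ȳ = (P₁·3.267 + P₂·4.900)/(P₁+P₂) = 3.539 m.

3.54 m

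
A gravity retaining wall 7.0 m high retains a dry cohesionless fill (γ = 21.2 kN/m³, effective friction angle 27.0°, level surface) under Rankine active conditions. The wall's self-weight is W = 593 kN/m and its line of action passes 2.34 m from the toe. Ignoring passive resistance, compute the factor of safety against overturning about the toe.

3.05

K_a = tan²(45° − 27.0°/2) = 0.3755.
P_a = ½K_aγH² = 0.5×0.3755×21.2×7.0² = 195.0 kN/m, acting at H/3 = 2.333 m above the base.
Overturning moment M_o = P_a × H/3 = 195.0 × 2.333 = 455.1.
Resisting moment M_r = W × 2.34 = 593 × 2.34 = 1388.
FS_overturning = M_r/M_o = 1388/455.1 = 3.049.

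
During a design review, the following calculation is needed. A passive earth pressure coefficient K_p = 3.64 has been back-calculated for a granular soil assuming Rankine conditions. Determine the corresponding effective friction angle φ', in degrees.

K_p = (1+sin φ)/(1−sin φ) ⇒ sin φ = (K_p − 1)/(K_p + 1) = 0.5690.
φ = arcsin(0.5690) = 34.68°.

34.7°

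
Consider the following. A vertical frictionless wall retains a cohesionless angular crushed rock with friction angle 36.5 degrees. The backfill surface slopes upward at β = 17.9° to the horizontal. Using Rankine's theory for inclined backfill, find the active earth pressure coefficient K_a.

K_a = cos β · (cos β − √(cos²β − cos²φ)) / (cos β + √(cos²β − cos²φ)).
cos β = 0.9516, cos φ = 0.8039, √(cos²β − cos²φ) = 0.5093.
K_a = 0.9516 × (0.9516 − 0.5093)/(0.9516 + 0.5093) = 0.2881.

0.288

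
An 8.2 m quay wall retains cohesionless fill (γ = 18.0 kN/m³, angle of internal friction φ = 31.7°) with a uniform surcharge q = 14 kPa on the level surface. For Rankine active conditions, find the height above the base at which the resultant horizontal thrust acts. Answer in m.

K_a = 0.3111.
Triangular part P₁ = ½K_aγH² = 188.2 at H/3 = 2.733 m; rectangular part P₂ = K_a q H = 35.71 at H/2 = 4.100 m.
ȳ = (P₁·2.733 + P₂·4.100)/(P₁+P₂) = 2.951 m.

2.95 m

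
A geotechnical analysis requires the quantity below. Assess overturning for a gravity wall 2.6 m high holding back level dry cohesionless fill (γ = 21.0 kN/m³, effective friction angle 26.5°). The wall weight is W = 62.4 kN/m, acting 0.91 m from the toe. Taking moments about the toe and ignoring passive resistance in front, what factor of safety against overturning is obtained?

2.41

K_a = tan²(45° − 26.5°/2) = 0.3829.
P_a = ½K_aγH² = 0.5×0.3829×21.0×2.6² = 27.18 kN/m, acting at H/3 = 0.8667 m above the base.
Overturning moment M_o = P_a × H/3 = 27.18 × 0.8667 = 23.56.
Resisting moment M_r = W × 0.91 = 62.4 × 0.91 = 56.78.
FS_overturning = M_r/M_o = 56.78/23.56 = 2.411.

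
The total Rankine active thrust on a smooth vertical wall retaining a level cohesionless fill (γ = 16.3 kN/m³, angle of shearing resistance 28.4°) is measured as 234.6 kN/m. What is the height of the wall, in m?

K_a = 0.3554. P_a = ½ K_a γ H² ⇒ H = √(2P_a/(K_a γ)).
H = √(2×234.6/(0.3554×16.3)) = 9.000 m.

9.00 m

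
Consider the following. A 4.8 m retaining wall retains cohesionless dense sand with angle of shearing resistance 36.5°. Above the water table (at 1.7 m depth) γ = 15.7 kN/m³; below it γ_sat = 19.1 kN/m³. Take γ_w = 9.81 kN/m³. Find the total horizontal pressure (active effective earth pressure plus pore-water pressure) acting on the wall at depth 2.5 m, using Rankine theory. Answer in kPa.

K_a = (1 − sin φ)/(1 + sin φ) = 0.2541.
γ' = 19.1 − 9.81 = 9.290 kN/m³.
Effective vertical stress at 2.5 m: σ'_v = 15.7×1.7 + 9.290×0.800 = 34.12 kPa.
σ'_h = K_a σ'_v = 0.2541 × 34.12 = 8.669 kPa; u = γ_w × 0.800 = 7.848 kPa.
Total σ_h = 8.669 + 7.848 = 16.52 kPa.

16.5 kPa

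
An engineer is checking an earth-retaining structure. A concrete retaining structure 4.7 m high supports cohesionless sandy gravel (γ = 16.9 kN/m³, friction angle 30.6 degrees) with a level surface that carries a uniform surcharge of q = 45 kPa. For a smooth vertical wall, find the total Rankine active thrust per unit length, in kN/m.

130 kN/m

K_a = tan²(45° − φ/2) = 0.3253.
Soil triangle: ½ K_a γ H² = 0.5×0.3253×16.9×4.7² = 60.73 kN/m.
Surcharge rectangle: K_a q H = 0.3253×45×4.7 = 68.81 kN/m.
Total = 60.73 + 68.81 = 129.5 kN/m.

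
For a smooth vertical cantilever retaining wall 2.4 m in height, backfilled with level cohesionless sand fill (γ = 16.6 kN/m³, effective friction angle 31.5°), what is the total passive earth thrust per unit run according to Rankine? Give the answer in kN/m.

152 kN/m

K_p = tan²(45° + φ/2) = 3.188.
P_p = ½ K_p γ H² = 0.5 × 3.188 × 16.6 × 2.4² = 152.4 kN/m.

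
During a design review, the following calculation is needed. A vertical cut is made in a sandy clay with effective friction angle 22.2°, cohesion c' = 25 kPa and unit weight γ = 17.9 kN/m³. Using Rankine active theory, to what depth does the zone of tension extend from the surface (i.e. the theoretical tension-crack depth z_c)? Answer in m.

K_a = tan²(45° − 22.2°/2) = 0.4515; √K_a = 0.6720.
The active pressure is zero where K_a γ z = 2c√K_a, so z_c = 2c/(γ√K_a) = 2×25/(17.9×0.6720) = 4.157 m.

4.16 m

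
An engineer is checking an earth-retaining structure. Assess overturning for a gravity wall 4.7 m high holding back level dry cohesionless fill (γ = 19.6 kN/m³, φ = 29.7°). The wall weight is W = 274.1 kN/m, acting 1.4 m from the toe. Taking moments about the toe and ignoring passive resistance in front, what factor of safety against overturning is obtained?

K_a = tan²(45° − 29.7°/2) = 0.3374.
P_a = ½K_aγH² = 0.5×0.3374×19.6×4.7² = 73.04 kN/m, acting at H/3 = 1.567 m above the base.
Overturning moment M_o = P_a × H/3 = 73.04 × 1.567 = 114.4.
Resisting moment M_r = W × 1.4 = 274.1 × 1.4 = 383.7.
FS_overturning = M_r/M_o = 383.7/114.4 = 3.354.

3.35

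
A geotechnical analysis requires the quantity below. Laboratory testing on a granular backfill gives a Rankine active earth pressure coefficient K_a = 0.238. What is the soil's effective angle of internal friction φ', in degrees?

38.0°

K_a = tan²(45° − φ/2) ⇒ 45° − φ/2 = arctan(√0.238) = 26.01°.
φ = 2(45° − 26.01°) = 37.99°.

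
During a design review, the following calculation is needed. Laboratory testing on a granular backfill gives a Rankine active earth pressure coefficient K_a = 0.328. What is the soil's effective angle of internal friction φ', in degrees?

K_a = tan²(45° − φ/2) ⇒ 45° − φ/2 = arctan(√0.328) = 29.80°.
φ = 2(45° − 29.80°) = 30.40°.

30.4°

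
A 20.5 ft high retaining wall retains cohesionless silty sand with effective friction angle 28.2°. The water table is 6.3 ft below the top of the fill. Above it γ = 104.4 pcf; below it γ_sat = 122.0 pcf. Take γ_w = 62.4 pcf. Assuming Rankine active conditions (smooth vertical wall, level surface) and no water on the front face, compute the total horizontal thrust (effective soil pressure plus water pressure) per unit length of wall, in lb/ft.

12500 lb/ft

K_a = tan²(45° − φ/2) = 0.3582.
γ' = 122.0 − 62.4 = 59.60 pcf. Depth below WT = 14.2 ft.
σ'_h at WT = K_a γ d_w = 235.6 psf; at base = 235.6 + K_a γ' × 14.2 = 538.7 psf.
P₁ (0–6.3 ft) = ½×235.6×6.3 = 742.1. P₂ (6.3–20.5 ft) = ½(235.6+538.7)×14.2 = 5498.
P_w = ½ γ_w h₂² = 0.5×62.4×14.2² = 6291. Total = 742.1+5498+6291 = 12530 lb/ft.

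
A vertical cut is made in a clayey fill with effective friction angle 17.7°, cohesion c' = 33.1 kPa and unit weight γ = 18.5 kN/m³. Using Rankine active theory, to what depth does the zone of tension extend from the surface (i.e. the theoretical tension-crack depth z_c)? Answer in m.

K_a = tan²(45° − 17.7°/2) = 0.5337; √K_a = 0.7306.
The active pressure is zero where K_a γ z = 2c√K_a, so z_c = 2c/(γ√K_a) = 2×33.1/(18.5×0.7306) = 4.898 m.

4.90 m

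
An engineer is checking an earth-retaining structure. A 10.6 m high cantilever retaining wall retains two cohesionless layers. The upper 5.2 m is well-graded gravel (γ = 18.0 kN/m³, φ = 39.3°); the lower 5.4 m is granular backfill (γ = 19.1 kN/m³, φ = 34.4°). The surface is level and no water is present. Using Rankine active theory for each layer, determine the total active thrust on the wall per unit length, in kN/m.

273 kN/m

K_a1 = tan²(45°−39.3°/2) = 0.2245; K_a2 = tan²(45°−34.4°/2) = 0.2780.
Layer 1: σ at base = K_a1 γ₁ h₁ = 21.01 kPa; P₁ = ½×21.01×5.2 = 54.62.
Layer 2: σ_v at top = γ₁h₁ = 93.60; σ_h top = K_a2×93.60 = 26.02; σ_h base = K_a2×(93.60+19.1×5.4) = 54.69.
P₂ = ½(26.02+54.69)×5.4 = 217.9. Total P_a = 54.62+217.9 = 272.5 kN/m.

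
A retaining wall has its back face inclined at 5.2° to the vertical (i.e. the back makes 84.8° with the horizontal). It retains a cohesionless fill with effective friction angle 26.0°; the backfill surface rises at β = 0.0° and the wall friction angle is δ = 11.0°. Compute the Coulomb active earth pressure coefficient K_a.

0.394

K_a = sin²(α+φ) / [sin²α · sin(α−δ) · (1 + √{sin(φ+δ)sin(φ−β) / (sin(α−δ)sin(α+β))})²].
With α = 84.8°, φ = 26.0°, δ = 11.0°, β = 0.0°: K_a = 0.3944.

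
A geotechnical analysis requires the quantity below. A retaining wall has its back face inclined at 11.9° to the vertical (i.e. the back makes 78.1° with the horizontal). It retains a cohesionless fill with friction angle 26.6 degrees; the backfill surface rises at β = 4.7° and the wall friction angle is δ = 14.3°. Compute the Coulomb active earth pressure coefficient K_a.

0.469

K_a = sin²(α+φ) / [sin²α · sin(α−δ) · (1 + √{sin(φ+δ)sin(φ−β) / (sin(α−δ)sin(α+β))})²].
With α = 78.1°, φ = 26.6°, δ = 14.3°, β = 4.7°: K_a = 0.4690.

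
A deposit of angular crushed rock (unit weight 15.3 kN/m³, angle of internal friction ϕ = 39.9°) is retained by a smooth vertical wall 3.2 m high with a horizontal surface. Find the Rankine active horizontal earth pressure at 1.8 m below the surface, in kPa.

K_a = (1 − sin φ)/(1 + sin φ) = 0.2184.
σ_h = K_a γ z = 0.2184 × 15.3 × 1.8 = 6.016 kPa.

6.02 kPa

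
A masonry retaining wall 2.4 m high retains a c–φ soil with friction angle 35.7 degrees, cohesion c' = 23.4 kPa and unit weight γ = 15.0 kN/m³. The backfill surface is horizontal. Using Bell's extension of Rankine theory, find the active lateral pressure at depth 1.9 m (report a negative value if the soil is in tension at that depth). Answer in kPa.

-16.5 kPa

K_a = (1 − sin φ)/(1 + sin φ) = 0.2630.
σ_a = K_a γ z − 2c√K_a = 0.2630×15.0×1.9 − 2×23.4×0.5128 = -16.51 kPa.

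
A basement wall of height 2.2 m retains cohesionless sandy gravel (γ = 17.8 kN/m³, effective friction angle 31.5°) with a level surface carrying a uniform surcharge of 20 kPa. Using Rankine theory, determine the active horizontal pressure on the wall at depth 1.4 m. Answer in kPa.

K_a = (1 − sin φ)/(1 + sin φ) = 0.3136.
σ_v = γz + q = 17.8 × 1.4 + 20 = 44.92 kPa.
σ_h = K_a σ_v = 0.3136 × 44.92 = 14.09 kPa.

14.1 kPa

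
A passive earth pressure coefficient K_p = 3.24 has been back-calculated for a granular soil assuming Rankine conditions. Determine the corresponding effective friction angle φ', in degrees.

K_p = (1+sin φ)/(1−sin φ) ⇒ sin φ = (K_p − 1)/(K_p + 1) = 0.5283.
φ = arcsin(0.5283) = 31.89°.

31.9°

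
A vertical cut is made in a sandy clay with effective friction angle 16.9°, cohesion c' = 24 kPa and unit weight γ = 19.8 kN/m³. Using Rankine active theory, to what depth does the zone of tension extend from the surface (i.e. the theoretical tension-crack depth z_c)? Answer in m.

K_a = tan²(45° − 16.9°/2) = 0.5495; √K_a = 0.7413.
The active pressure is zero where K_a γ z = 2c√K_a, so z_c = 2c/(γ√K_a) = 2×24/(19.8×0.7413) = 3.270 m.

3.27 m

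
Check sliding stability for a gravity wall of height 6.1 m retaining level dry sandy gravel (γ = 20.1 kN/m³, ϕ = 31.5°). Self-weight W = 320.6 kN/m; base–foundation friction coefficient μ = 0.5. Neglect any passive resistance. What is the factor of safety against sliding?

1.37

K_a = tan²(45° − 31.5°/2) = 0.3136.
P_a = ½K_aγH² = 0.5×0.3136×20.1×6.1² = 117.3 kN/m, acting at H/3 = 2.033 m above the base.
FS_sliding = μW / P_a = 0.5×320.6 / 117.3 = 1.367.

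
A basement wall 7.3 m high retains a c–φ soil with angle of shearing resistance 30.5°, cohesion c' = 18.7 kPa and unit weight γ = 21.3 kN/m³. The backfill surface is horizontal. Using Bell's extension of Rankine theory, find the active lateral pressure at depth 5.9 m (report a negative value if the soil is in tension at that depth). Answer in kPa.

19.7 kPa

K_a = (1 − sin φ)/(1 + sin φ) = 0.3267.
σ_a = K_a γ z − 2c√K_a = 0.3267×21.3×5.9 − 2×18.7×0.5715 = 19.68 kPa.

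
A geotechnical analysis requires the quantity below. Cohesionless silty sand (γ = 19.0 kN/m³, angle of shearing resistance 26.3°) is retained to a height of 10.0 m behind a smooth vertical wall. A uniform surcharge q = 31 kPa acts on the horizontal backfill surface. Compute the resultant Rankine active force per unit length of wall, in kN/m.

486 kN/m

K_a = tan²(45° − φ/2) = 0.3859.
Soil triangle: ½ K_a γ H² = 0.5×0.3859×19.0×10.0² = 366.6 kN/m.
Surcharge rectangle: K_a q H = 0.3859×31×10.0 = 119.6 kN/m.
Total = 366.6 + 119.6 = 486.3 kN/m.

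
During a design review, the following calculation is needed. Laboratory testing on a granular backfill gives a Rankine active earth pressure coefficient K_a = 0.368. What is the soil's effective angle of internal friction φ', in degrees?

K_a = tan²(45° − φ/2) ⇒ 45° − φ/2 = arctan(√0.368) = 31.24°.
φ = 2(45° − 31.24°) = 27.52°.

27.5°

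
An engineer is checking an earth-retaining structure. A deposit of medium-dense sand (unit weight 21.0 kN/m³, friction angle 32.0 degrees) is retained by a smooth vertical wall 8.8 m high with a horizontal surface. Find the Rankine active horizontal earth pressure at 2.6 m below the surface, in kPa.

16.8 kPa

K_a = (1 − sin φ)/(1 + sin φ) = 0.3073.
σ_h = K_a γ z = 0.3073 × 21.0 × 2.6 = 16.78 kPa.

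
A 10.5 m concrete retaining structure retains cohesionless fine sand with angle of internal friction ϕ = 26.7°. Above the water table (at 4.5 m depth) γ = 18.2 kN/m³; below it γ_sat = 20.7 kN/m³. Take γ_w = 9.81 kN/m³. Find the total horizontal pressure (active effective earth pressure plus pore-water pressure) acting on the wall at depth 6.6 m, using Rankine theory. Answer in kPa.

60.4 kPa

K_a = (1 − sin φ)/(1 + sin φ) = 0.3800.
γ' = 20.7 − 9.81 = 10.89 kN/m³.
Effective vertical stress at 6.6 m: σ'_v = 18.2×4.5 + 10.89×2.10 = 104.8 kPa.
σ'_h = K_a σ'_v = 0.3800 × 104.8 = 39.81 kPa; u = γ_w × 2.10 = 20.60 kPa.
Total σ_h = 39.81 + 20.60 = 60.41 kPa.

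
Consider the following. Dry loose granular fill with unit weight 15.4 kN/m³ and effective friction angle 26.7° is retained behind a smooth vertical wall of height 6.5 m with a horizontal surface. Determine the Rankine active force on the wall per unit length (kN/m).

K_a = tan²(45° − φ/2) = 0.3800.
P_a = ½ K_a γ H² = 0.5 × 0.3800 × 15.4 × 6.5² = 123.6 kN/m.

124 kN/m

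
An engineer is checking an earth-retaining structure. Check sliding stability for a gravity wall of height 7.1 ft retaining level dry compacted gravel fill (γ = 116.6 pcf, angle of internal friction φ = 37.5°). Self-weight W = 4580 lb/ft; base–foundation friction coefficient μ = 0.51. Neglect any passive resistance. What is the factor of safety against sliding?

K_a = tan²(45° − 37.5°/2) = 0.2432.
P_a = ½K_aγH² = 0.5×0.2432×116.6×7.1² = 714.7 lb/ft, acting at H/3 = 2.367 ft above the base.
FS_sliding = μW / P_a = 0.51×4580 / 714.7 = 3.268.

3.27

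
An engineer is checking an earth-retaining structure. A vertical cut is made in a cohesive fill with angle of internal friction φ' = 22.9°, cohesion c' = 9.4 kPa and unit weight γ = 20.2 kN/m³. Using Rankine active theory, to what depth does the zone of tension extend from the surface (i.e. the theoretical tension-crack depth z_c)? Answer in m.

K_a = tan²(45° − 22.9°/2) = 0.4398; √K_a = 0.6631.
The active pressure is zero where K_a γ z = 2c√K_a, so z_c = 2c/(γ√K_a) = 2×9.4/(20.2×0.6631) = 1.403 m.

1.40 m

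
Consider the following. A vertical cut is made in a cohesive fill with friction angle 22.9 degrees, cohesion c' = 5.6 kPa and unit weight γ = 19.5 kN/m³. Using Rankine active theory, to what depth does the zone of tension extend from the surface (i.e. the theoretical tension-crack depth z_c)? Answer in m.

0.866 m

K_a = tan²(45° − 22.9°/2) = 0.4398; √K_a = 0.6631.
The active pressure is zero where K_a γ z = 2c√K_a, so z_c = 2c/(γ√K_a) = 2×5.6/(19.5×0.6631) = 0.8661 m.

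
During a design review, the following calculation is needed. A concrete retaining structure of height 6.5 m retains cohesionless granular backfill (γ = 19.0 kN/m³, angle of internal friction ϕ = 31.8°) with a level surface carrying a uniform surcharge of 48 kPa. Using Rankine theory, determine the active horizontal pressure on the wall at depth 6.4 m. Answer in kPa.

K_a = (1 − sin φ)/(1 + sin φ) = 0.3098.
σ_v = γz + q = 19.0 × 6.4 + 48 = 169.6 kPa.
σ_h = K_a σ_v = 0.3098 × 169.6 = 52.54 kPa.

52.5 kPa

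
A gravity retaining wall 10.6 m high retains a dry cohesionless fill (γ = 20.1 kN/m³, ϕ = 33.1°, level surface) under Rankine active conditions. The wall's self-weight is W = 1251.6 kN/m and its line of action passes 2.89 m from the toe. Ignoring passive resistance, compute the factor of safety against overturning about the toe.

3.09

K_a = tan²(45° − 33.1°/2) = 0.2936.
P_a = ½K_aγH² = 0.5×0.2936×20.1×10.6² = 331.5 kN/m, acting at H/3 = 3.533 m above the base.
Overturning moment M_o = P_a × H/3 = 331.5 × 3.533 = 1171.
Resisting moment M_r = W × 2.89 = 1251.6 × 2.89 = 3617.
FS_overturning = M_r/M_o = 3617/1171 = 3.088.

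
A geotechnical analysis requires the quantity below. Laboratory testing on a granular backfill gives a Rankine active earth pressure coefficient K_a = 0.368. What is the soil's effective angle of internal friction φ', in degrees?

K_a = tan²(45° − φ/2) ⇒ 45° − φ/2 = arctan(√0.368) = 31.24°.
φ = 2(45° − 31.24°) = 27.52°.

27.5°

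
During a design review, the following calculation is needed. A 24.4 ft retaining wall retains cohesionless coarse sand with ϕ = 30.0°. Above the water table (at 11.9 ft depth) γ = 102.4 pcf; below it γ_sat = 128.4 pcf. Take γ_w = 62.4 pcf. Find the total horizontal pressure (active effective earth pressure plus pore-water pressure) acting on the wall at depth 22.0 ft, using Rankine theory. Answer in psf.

1260 psf

K_a = (1 − sin φ)/(1 + sin φ) = 0.3333.
γ' = 128.4 − 62.4 = 66.00 pcf.
Effective vertical stress at 22.0 ft: σ'_v = 102.4×11.9 + 66.00×10.1 = 1885 psf.
σ'_h = K_a σ'_v = 0.3333 × 1885 = 628.4 psf; u = γ_w × 10.1 = 630.2 psf.
Total σ_h = 628.4 + 630.2 = 1259 psf.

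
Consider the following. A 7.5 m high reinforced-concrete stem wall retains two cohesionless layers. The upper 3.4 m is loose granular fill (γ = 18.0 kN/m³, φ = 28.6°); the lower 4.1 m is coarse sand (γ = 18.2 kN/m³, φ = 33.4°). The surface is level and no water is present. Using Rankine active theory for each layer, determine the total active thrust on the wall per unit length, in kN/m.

154 kN/m

K_a1 = tan²(45°−28.6°/2) = 0.3525; K_a2 = tan²(45°−33.4°/2) = 0.2899.
Layer 1: σ at base = K_a1 γ₁ h₁ = 21.58 kPa; P₁ = ½×21.58×3.4 = 36.68.
Layer 2: σ_v at top = γ₁h₁ = 61.20; σ_h top = K_a2×61.20 = 17.74; σ_h base = K_a2×(61.20+18.2×4.1) = 39.38.
P₂ = ½(17.74+39.38)×4.1 = 117.1. Total P_a = 36.68+117.1 = 153.8 kN/m.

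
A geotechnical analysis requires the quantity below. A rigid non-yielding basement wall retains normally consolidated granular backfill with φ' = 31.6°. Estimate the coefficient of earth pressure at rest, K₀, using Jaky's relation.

K₀ = 1 − sin φ' = 1 − sin 31.6° = 0.4760.

0.476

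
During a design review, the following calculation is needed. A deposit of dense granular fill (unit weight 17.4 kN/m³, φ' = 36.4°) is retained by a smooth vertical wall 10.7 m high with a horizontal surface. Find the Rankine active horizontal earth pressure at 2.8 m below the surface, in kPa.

12.4 kPa

K_a = (1 − sin φ)/(1 + sin φ) = 0.2552.
σ_h = K_a γ z = 0.2552 × 17.4 × 2.8 = 12.43 kPa.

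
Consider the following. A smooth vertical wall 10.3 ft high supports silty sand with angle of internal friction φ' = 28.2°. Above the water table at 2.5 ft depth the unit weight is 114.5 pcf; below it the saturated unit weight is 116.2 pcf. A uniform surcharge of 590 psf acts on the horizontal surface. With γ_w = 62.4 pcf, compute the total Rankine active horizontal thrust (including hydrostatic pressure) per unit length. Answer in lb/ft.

K_a = tan²(45° − φ/2) = 0.3582.
γ' = 116.2 − 62.4 = 53.80 pcf. h₂ = H − d_w = 7.8 ft.
σ'_h: at surface K_a·q = 211.3; at WT K_a(q+γd_w) = 313.9; at base K_a(q+γd_w+γ'h₂) = 464.2 psf.
P₁ = ½(211.3+313.9)×2.5 = 656.5; P₂ = ½(313.9+464.2)×7.8 = 3034; P_w = ½γ_w h₂² = 1898.
Total = 656.5+3034+1898 = 5589 lb/ft.

5590 lb/ft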